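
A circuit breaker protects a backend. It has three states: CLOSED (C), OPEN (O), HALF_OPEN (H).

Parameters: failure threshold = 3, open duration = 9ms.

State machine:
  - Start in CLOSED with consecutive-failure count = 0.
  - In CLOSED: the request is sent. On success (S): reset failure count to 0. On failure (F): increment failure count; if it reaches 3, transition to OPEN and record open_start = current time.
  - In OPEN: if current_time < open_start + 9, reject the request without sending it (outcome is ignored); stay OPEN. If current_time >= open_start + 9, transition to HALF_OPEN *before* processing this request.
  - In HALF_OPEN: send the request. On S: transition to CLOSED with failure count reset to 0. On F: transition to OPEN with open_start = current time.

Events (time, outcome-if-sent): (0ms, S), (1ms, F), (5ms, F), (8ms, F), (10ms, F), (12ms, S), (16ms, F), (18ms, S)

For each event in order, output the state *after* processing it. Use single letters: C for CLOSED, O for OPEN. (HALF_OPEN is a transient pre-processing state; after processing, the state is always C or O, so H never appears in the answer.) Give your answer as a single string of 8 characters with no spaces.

Answer: CCCOOOOC

Derivation:
State after each event:
  event#1 t=0ms outcome=S: state=CLOSED
  event#2 t=1ms outcome=F: state=CLOSED
  event#3 t=5ms outcome=F: state=CLOSED
  event#4 t=8ms outcome=F: state=OPEN
  event#5 t=10ms outcome=F: state=OPEN
  event#6 t=12ms outcome=S: state=OPEN
  event#7 t=16ms outcome=F: state=OPEN
  event#8 t=18ms outcome=S: state=CLOSED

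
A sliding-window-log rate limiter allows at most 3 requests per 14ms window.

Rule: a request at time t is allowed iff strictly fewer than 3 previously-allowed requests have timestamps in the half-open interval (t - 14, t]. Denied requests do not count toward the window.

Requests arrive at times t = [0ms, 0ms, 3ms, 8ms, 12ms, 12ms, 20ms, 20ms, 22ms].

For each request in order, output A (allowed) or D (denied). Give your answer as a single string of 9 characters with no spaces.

Answer: AAADDDAAA

Derivation:
Tracking allowed requests in the window:
  req#1 t=0ms: ALLOW
  req#2 t=0ms: ALLOW
  req#3 t=3ms: ALLOW
  req#4 t=8ms: DENY
  req#5 t=12ms: DENY
  req#6 t=12ms: DENY
  req#7 t=20ms: ALLOW
  req#8 t=20ms: ALLOW
  req#9 t=22ms: ALLOW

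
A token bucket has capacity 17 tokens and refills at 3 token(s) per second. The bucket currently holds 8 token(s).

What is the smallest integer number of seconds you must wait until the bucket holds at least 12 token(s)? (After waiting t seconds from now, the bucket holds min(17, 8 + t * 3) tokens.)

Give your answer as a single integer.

Answer: 2

Derivation:
Need 8 + t * 3 >= 12, so t >= 4/3.
Smallest integer t = ceil(4/3) = 2.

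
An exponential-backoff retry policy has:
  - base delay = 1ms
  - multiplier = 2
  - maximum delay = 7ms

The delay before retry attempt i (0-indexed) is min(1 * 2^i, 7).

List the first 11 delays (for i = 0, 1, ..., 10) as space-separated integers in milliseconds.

Computing each delay:
  i=0: min(1*2^0, 7) = 1
  i=1: min(1*2^1, 7) = 2
  i=2: min(1*2^2, 7) = 4
  i=3: min(1*2^3, 7) = 7
  i=4: min(1*2^4, 7) = 7
  i=5: min(1*2^5, 7) = 7
  i=6: min(1*2^6, 7) = 7
  i=7: min(1*2^7, 7) = 7
  i=8: min(1*2^8, 7) = 7
  i=9: min(1*2^9, 7) = 7
  i=10: min(1*2^10, 7) = 7

Answer: 1 2 4 7 7 7 7 7 7 7 7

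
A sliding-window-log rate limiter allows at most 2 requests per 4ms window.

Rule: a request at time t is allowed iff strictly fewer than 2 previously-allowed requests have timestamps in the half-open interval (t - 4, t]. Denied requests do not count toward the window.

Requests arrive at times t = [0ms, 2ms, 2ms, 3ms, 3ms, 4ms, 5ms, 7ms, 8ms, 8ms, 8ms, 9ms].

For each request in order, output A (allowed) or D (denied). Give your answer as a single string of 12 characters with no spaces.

Answer: AADDDADAADDD

Derivation:
Tracking allowed requests in the window:
  req#1 t=0ms: ALLOW
  req#2 t=2ms: ALLOW
  req#3 t=2ms: DENY
  req#4 t=3ms: DENY
  req#5 t=3ms: DENY
  req#6 t=4ms: ALLOW
  req#7 t=5ms: DENY
  req#8 t=7ms: ALLOW
  req#9 t=8ms: ALLOW
  req#10 t=8ms: DENY
  req#11 t=8ms: DENY
  req#12 t=9ms: DENY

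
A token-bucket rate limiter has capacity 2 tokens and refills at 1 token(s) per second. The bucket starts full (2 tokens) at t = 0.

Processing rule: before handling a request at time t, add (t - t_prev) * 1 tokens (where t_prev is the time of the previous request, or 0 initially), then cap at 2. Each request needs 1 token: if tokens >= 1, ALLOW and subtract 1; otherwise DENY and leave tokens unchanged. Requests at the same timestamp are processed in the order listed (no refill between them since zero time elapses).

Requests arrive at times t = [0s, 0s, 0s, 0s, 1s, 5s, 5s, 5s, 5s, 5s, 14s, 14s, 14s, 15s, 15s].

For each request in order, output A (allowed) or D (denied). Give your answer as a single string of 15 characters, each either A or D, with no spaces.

Simulating step by step:
  req#1 t=0s: ALLOW
  req#2 t=0s: ALLOW
  req#3 t=0s: DENY
  req#4 t=0s: DENY
  req#5 t=1s: ALLOW
  req#6 t=5s: ALLOW
  req#7 t=5s: ALLOW
  req#8 t=5s: DENY
  req#9 t=5s: DENY
  req#10 t=5s: DENY
  req#11 t=14s: ALLOW
  req#12 t=14s: ALLOW
  req#13 t=14s: DENY
  req#14 t=15s: ALLOW
  req#15 t=15s: DENY

Answer: AADDAAADDDAADAD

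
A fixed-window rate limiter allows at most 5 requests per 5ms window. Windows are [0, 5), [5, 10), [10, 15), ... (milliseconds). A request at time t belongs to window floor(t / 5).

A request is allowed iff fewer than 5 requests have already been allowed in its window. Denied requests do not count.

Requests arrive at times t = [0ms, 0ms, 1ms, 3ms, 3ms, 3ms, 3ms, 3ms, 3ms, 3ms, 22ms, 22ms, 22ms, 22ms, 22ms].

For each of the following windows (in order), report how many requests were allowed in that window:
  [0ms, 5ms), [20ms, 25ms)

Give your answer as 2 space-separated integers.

Processing requests:
  req#1 t=0ms (window 0): ALLOW
  req#2 t=0ms (window 0): ALLOW
  req#3 t=1ms (window 0): ALLOW
  req#4 t=3ms (window 0): ALLOW
  req#5 t=3ms (window 0): ALLOW
  req#6 t=3ms (window 0): DENY
  req#7 t=3ms (window 0): DENY
  req#8 t=3ms (window 0): DENY
  req#9 t=3ms (window 0): DENY
  req#10 t=3ms (window 0): DENY
  req#11 t=22ms (window 4): ALLOW
  req#12 t=22ms (window 4): ALLOW
  req#13 t=22ms (window 4): ALLOW
  req#14 t=22ms (window 4): ALLOW
  req#15 t=22ms (window 4): ALLOW

Allowed counts by window: 5 5

Answer: 5 5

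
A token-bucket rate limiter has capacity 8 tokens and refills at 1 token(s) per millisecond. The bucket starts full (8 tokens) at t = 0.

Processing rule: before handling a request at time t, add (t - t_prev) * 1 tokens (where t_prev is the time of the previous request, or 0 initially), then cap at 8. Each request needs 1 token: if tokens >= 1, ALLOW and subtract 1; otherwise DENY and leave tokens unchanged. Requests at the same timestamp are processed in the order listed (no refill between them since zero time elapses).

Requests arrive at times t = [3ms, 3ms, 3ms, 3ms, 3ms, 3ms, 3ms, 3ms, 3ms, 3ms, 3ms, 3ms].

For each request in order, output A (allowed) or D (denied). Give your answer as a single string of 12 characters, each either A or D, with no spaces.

Answer: AAAAAAAADDDD

Derivation:
Simulating step by step:
  req#1 t=3ms: ALLOW
  req#2 t=3ms: ALLOW
  req#3 t=3ms: ALLOW
  req#4 t=3ms: ALLOW
  req#5 t=3ms: ALLOW
  req#6 t=3ms: ALLOW
  req#7 t=3ms: ALLOW
  req#8 t=3ms: ALLOW
  req#9 t=3ms: DENY
  req#10 t=3ms: DENY
  req#11 t=3ms: DENY
  req#12 t=3ms: DENY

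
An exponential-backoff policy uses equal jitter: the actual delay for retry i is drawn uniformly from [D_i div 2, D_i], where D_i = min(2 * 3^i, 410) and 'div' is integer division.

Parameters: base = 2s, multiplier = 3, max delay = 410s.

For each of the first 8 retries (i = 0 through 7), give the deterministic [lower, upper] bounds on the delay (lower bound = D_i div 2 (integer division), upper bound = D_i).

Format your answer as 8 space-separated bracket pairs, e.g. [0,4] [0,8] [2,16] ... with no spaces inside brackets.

Answer: [1,2] [3,6] [9,18] [27,54] [81,162] [205,410] [205,410] [205,410]

Derivation:
Computing bounds per retry:
  i=0: D_i=min(2*3^0,410)=2, bounds=[1,2]
  i=1: D_i=min(2*3^1,410)=6, bounds=[3,6]
  i=2: D_i=min(2*3^2,410)=18, bounds=[9,18]
  i=3: D_i=min(2*3^3,410)=54, bounds=[27,54]
  i=4: D_i=min(2*3^4,410)=162, bounds=[81,162]
  i=5: D_i=min(2*3^5,410)=410, bounds=[205,410]
  i=6: D_i=min(2*3^6,410)=410, bounds=[205,410]
  i=7: D_i=min(2*3^7,410)=410, bounds=[205,410]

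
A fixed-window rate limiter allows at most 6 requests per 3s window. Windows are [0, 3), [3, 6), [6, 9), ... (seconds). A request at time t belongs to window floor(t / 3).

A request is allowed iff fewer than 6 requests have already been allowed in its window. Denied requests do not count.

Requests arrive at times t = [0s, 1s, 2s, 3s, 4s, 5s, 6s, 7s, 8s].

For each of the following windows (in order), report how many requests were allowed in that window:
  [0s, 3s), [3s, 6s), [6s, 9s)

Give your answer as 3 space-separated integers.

Processing requests:
  req#1 t=0s (window 0): ALLOW
  req#2 t=1s (window 0): ALLOW
  req#3 t=2s (window 0): ALLOW
  req#4 t=3s (window 1): ALLOW
  req#5 t=4s (window 1): ALLOW
  req#6 t=5s (window 1): ALLOW
  req#7 t=6s (window 2): ALLOW
  req#8 t=7s (window 2): ALLOW
  req#9 t=8s (window 2): ALLOW

Allowed counts by window: 3 3 3

Answer: 3 3 3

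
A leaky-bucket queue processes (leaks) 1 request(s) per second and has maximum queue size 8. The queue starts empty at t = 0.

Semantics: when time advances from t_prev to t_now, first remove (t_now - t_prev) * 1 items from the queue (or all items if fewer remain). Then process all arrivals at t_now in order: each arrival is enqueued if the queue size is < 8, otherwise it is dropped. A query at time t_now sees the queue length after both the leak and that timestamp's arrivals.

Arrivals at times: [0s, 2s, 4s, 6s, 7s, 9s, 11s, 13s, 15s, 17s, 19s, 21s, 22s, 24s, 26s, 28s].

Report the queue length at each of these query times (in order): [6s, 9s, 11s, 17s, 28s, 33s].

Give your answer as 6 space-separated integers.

Answer: 1 1 1 1 1 0

Derivation:
Queue lengths at query times:
  query t=6s: backlog = 1
  query t=9s: backlog = 1
  query t=11s: backlog = 1
  query t=17s: backlog = 1
  query t=28s: backlog = 1
  query t=33s: backlog = 0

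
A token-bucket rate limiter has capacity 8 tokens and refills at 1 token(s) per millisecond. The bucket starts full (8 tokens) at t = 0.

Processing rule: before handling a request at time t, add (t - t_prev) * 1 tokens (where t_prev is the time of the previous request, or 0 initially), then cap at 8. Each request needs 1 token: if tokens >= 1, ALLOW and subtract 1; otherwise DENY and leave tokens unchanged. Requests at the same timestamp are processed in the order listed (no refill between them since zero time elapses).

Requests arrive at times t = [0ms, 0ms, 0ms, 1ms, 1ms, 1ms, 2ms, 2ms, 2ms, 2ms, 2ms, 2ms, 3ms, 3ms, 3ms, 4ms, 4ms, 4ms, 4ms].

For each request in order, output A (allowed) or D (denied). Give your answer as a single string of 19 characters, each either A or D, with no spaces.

Answer: AAAAAAAAAADDADDADDD

Derivation:
Simulating step by step:
  req#1 t=0ms: ALLOW
  req#2 t=0ms: ALLOW
  req#3 t=0ms: ALLOW
  req#4 t=1ms: ALLOW
  req#5 t=1ms: ALLOW
  req#6 t=1ms: ALLOW
  req#7 t=2ms: ALLOW
  req#8 t=2ms: ALLOW
  req#9 t=2ms: ALLOW
  req#10 t=2ms: ALLOW
  req#11 t=2ms: DENY
  req#12 t=2ms: DENY
  req#13 t=3ms: ALLOW
  req#14 t=3ms: DENY
  req#15 t=3ms: DENY
  req#16 t=4ms: ALLOW
  req#17 t=4ms: DENY
  req#18 t=4ms: DENY
  req#19 t=4ms: DENY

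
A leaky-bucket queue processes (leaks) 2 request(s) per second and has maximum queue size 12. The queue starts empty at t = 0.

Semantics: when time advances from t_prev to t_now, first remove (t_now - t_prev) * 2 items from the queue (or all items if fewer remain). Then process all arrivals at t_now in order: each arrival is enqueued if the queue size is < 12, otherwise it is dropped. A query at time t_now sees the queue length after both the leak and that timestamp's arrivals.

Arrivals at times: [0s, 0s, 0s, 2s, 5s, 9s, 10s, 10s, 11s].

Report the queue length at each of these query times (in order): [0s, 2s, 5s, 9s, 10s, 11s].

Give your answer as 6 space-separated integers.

Queue lengths at query times:
  query t=0s: backlog = 3
  query t=2s: backlog = 1
  query t=5s: backlog = 1
  query t=9s: backlog = 1
  query t=10s: backlog = 2
  query t=11s: backlog = 1

Answer: 3 1 1 1 2 1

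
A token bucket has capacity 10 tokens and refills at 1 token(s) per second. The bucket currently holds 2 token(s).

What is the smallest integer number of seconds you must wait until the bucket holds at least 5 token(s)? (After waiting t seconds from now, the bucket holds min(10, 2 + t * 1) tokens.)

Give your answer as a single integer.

Answer: 3

Derivation:
Need 2 + t * 1 >= 5, so t >= 3/1.
Smallest integer t = ceil(3/1) = 3.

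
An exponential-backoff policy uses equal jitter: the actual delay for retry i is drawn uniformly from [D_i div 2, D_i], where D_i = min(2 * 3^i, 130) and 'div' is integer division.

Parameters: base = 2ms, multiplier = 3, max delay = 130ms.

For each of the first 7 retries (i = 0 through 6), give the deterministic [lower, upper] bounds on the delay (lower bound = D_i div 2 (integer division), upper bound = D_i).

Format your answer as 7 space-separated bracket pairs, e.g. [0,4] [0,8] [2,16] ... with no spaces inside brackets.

Computing bounds per retry:
  i=0: D_i=min(2*3^0,130)=2, bounds=[1,2]
  i=1: D_i=min(2*3^1,130)=6, bounds=[3,6]
  i=2: D_i=min(2*3^2,130)=18, bounds=[9,18]
  i=3: D_i=min(2*3^3,130)=54, bounds=[27,54]
  i=4: D_i=min(2*3^4,130)=130, bounds=[65,130]
  i=5: D_i=min(2*3^5,130)=130, bounds=[65,130]
  i=6: D_i=min(2*3^6,130)=130, bounds=[65,130]

Answer: [1,2] [3,6] [9,18] [27,54] [65,130] [65,130] [65,130]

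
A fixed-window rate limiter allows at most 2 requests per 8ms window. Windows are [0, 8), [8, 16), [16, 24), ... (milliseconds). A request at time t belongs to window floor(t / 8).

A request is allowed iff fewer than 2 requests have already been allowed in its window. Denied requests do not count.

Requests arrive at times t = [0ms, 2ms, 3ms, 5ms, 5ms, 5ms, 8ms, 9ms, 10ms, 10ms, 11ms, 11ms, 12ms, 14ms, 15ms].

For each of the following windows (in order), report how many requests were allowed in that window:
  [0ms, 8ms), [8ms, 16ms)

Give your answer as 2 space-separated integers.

Answer: 2 2

Derivation:
Processing requests:
  req#1 t=0ms (window 0): ALLOW
  req#2 t=2ms (window 0): ALLOW
  req#3 t=3ms (window 0): DENY
  req#4 t=5ms (window 0): DENY
  req#5 t=5ms (window 0): DENY
  req#6 t=5ms (window 0): DENY
  req#7 t=8ms (window 1): ALLOW
  req#8 t=9ms (window 1): ALLOW
  req#9 t=10ms (window 1): DENY
  req#10 t=10ms (window 1): DENY
  req#11 t=11ms (window 1): DENY
  req#12 t=11ms (window 1): DENY
  req#13 t=12ms (window 1): DENY
  req#14 t=14ms (window 1): DENY
  req#15 t=15ms (window 1): DENY

Allowed counts by window: 2 2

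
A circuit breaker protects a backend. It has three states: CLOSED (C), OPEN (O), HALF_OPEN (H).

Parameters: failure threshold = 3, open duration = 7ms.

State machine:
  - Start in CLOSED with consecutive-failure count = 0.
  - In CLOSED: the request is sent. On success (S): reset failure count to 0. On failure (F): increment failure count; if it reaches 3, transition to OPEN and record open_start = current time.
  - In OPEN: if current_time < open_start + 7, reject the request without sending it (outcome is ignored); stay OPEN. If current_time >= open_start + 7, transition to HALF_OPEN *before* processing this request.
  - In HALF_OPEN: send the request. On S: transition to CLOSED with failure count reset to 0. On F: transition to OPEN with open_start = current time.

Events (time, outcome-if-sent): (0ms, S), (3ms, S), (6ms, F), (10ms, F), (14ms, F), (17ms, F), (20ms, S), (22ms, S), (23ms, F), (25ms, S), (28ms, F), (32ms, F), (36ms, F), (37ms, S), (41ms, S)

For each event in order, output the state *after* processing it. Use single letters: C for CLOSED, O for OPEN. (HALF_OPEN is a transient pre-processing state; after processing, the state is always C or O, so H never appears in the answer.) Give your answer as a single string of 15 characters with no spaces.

State after each event:
  event#1 t=0ms outcome=S: state=CLOSED
  event#2 t=3ms outcome=S: state=CLOSED
  event#3 t=6ms outcome=F: state=CLOSED
  event#4 t=10ms outcome=F: state=CLOSED
  event#5 t=14ms outcome=F: state=OPEN
  event#6 t=17ms outcome=F: state=OPEN
  event#7 t=20ms outcome=S: state=OPEN
  event#8 t=22ms outcome=S: state=CLOSED
  event#9 t=23ms outcome=F: state=CLOSED
  event#10 t=25ms outcome=S: state=CLOSED
  event#11 t=28ms outcome=F: state=CLOSED
  event#12 t=32ms outcome=F: state=CLOSED
  event#13 t=36ms outcome=F: state=OPEN
  event#14 t=37ms outcome=S: state=OPEN
  event#15 t=41ms outcome=S: state=OPEN

Answer: CCCCOOOCCCCCOOO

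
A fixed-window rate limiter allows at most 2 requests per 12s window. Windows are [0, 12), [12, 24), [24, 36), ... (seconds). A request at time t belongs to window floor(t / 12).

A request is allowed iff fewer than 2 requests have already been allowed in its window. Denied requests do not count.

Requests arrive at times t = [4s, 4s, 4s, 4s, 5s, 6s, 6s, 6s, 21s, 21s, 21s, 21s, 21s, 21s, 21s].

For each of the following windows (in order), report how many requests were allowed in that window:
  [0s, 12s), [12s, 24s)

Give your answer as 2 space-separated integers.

Processing requests:
  req#1 t=4s (window 0): ALLOW
  req#2 t=4s (window 0): ALLOW
  req#3 t=4s (window 0): DENY
  req#4 t=4s (window 0): DENY
  req#5 t=5s (window 0): DENY
  req#6 t=6s (window 0): DENY
  req#7 t=6s (window 0): DENY
  req#8 t=6s (window 0): DENY
  req#9 t=21s (window 1): ALLOW
  req#10 t=21s (window 1): ALLOW
  req#11 t=21s (window 1): DENY
  req#12 t=21s (window 1): DENY
  req#13 t=21s (window 1): DENY
  req#14 t=21s (window 1): DENY
  req#15 t=21s (window 1): DENY

Allowed counts by window: 2 2

Answer: 2 2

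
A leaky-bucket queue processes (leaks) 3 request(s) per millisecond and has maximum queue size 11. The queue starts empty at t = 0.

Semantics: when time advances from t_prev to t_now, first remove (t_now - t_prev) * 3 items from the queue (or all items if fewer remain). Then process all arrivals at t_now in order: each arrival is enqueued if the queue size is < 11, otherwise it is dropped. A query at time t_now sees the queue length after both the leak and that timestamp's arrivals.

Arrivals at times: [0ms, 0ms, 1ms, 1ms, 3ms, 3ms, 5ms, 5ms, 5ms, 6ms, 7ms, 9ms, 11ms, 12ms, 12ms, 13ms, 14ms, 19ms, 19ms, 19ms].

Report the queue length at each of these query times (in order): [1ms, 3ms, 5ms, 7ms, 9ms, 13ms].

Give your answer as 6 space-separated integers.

Answer: 2 2 3 1 1 1

Derivation:
Queue lengths at query times:
  query t=1ms: backlog = 2
  query t=3ms: backlog = 2
  query t=5ms: backlog = 3
  query t=7ms: backlog = 1
  query t=9ms: backlog = 1
  query t=13ms: backlog = 1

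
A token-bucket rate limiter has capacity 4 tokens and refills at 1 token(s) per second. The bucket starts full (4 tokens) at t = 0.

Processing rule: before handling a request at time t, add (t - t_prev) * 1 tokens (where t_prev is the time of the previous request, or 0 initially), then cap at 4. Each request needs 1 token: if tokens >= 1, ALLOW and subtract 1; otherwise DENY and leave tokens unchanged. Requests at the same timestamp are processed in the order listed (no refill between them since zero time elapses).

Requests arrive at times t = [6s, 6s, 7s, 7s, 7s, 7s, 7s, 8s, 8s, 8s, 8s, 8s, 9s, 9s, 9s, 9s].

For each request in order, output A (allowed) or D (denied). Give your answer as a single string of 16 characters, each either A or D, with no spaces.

Answer: AAAAADDADDDDADDD

Derivation:
Simulating step by step:
  req#1 t=6s: ALLOW
  req#2 t=6s: ALLOW
  req#3 t=7s: ALLOW
  req#4 t=7s: ALLOW
  req#5 t=7s: ALLOW
  req#6 t=7s: DENY
  req#7 t=7s: DENY
  req#8 t=8s: ALLOW
  req#9 t=8s: DENY
  req#10 t=8s: DENY
  req#11 t=8s: DENY
  req#12 t=8s: DENY
  req#13 t=9s: ALLOW
  req#14 t=9s: DENY
  req#15 t=9s: DENY
  req#16 t=9s: DENY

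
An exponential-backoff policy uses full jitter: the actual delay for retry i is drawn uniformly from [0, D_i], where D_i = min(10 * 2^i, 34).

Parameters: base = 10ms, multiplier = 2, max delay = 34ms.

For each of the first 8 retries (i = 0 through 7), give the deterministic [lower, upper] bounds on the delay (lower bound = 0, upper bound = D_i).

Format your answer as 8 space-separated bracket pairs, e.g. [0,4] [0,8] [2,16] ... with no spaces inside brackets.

Computing bounds per retry:
  i=0: D_i=min(10*2^0,34)=10, bounds=[0,10]
  i=1: D_i=min(10*2^1,34)=20, bounds=[0,20]
  i=2: D_i=min(10*2^2,34)=34, bounds=[0,34]
  i=3: D_i=min(10*2^3,34)=34, bounds=[0,34]
  i=4: D_i=min(10*2^4,34)=34, bounds=[0,34]
  i=5: D_i=min(10*2^5,34)=34, bounds=[0,34]
  i=6: D_i=min(10*2^6,34)=34, bounds=[0,34]
  i=7: D_i=min(10*2^7,34)=34, bounds=[0,34]

Answer: [0,10] [0,20] [0,34] [0,34] [0,34] [0,34] [0,34] [0,34]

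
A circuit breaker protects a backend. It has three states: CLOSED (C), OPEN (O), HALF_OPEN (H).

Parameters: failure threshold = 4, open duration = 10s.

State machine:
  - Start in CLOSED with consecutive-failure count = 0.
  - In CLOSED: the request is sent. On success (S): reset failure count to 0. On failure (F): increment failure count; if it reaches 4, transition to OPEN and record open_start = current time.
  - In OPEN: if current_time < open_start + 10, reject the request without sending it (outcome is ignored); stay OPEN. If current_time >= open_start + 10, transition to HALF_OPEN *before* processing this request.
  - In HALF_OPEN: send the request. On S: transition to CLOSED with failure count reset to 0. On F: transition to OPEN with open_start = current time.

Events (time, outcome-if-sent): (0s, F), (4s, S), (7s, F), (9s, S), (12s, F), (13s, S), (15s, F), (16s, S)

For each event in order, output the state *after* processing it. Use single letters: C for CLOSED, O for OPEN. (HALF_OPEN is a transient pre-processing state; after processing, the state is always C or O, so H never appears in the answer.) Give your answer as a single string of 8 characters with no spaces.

State after each event:
  event#1 t=0s outcome=F: state=CLOSED
  event#2 t=4s outcome=S: state=CLOSED
  event#3 t=7s outcome=F: state=CLOSED
  event#4 t=9s outcome=S: state=CLOSED
  event#5 t=12s outcome=F: state=CLOSED
  event#6 t=13s outcome=S: state=CLOSED
  event#7 t=15s outcome=F: state=CLOSED
  event#8 t=16s outcome=S: state=CLOSED

Answer: CCCCCCCC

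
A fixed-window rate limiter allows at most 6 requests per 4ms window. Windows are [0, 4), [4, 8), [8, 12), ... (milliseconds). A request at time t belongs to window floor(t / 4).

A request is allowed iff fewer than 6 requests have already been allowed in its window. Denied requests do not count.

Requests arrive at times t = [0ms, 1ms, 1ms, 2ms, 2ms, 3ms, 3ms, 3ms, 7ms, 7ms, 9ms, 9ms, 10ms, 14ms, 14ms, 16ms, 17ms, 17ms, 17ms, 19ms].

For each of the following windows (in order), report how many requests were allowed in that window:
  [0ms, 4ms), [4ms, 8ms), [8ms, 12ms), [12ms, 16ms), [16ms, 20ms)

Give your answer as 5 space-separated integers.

Answer: 6 2 3 2 5

Derivation:
Processing requests:
  req#1 t=0ms (window 0): ALLOW
  req#2 t=1ms (window 0): ALLOW
  req#3 t=1ms (window 0): ALLOW
  req#4 t=2ms (window 0): ALLOW
  req#5 t=2ms (window 0): ALLOW
  req#6 t=3ms (window 0): ALLOW
  req#7 t=3ms (window 0): DENY
  req#8 t=3ms (window 0): DENY
  req#9 t=7ms (window 1): ALLOW
  req#10 t=7ms (window 1): ALLOW
  req#11 t=9ms (window 2): ALLOW
  req#12 t=9ms (window 2): ALLOW
  req#13 t=10ms (window 2): ALLOW
  req#14 t=14ms (window 3): ALLOW
  req#15 t=14ms (window 3): ALLOW
  req#16 t=16ms (window 4): ALLOW
  req#17 t=17ms (window 4): ALLOW
  req#18 t=17ms (window 4): ALLOW
  req#19 t=17ms (window 4): ALLOW
  req#20 t=19ms (window 4): ALLOW

Allowed counts by window: 6 2 3 2 5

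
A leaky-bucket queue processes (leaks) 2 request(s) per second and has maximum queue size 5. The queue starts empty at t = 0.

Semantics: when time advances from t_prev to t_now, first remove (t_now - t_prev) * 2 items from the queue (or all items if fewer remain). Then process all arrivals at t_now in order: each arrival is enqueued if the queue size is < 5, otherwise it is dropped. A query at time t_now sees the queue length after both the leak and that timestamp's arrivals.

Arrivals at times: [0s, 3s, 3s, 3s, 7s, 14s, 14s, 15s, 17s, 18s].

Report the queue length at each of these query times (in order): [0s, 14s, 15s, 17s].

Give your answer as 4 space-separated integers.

Answer: 1 2 1 1

Derivation:
Queue lengths at query times:
  query t=0s: backlog = 1
  query t=14s: backlog = 2
  query t=15s: backlog = 1
  query t=17s: backlog = 1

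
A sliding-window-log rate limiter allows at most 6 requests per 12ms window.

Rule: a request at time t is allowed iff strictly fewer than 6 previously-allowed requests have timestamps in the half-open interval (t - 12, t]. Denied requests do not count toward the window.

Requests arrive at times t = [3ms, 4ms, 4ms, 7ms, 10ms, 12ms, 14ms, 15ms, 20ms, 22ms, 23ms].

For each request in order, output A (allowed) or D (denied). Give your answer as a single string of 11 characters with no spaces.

Answer: AAAAAADAAAA

Derivation:
Tracking allowed requests in the window:
  req#1 t=3ms: ALLOW
  req#2 t=4ms: ALLOW
  req#3 t=4ms: ALLOW
  req#4 t=7ms: ALLOW
  req#5 t=10ms: ALLOW
  req#6 t=12ms: ALLOW
  req#7 t=14ms: DENY
  req#8 t=15ms: ALLOW
  req#9 t=20ms: ALLOW
  req#10 t=22ms: ALLOW
  req#11 t=23ms: ALLOW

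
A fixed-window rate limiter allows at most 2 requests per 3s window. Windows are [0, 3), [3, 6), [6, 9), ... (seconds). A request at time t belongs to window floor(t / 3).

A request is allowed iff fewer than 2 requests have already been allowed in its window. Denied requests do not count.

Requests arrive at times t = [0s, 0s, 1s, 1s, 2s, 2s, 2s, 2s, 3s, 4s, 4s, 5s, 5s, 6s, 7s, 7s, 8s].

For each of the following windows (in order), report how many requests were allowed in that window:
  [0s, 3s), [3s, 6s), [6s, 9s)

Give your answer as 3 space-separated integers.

Answer: 2 2 2

Derivation:
Processing requests:
  req#1 t=0s (window 0): ALLOW
  req#2 t=0s (window 0): ALLOW
  req#3 t=1s (window 0): DENY
  req#4 t=1s (window 0): DENY
  req#5 t=2s (window 0): DENY
  req#6 t=2s (window 0): DENY
  req#7 t=2s (window 0): DENY
  req#8 t=2s (window 0): DENY
  req#9 t=3s (window 1): ALLOW
  req#10 t=4s (window 1): ALLOW
  req#11 t=4s (window 1): DENY
  req#12 t=5s (window 1): DENY
  req#13 t=5s (window 1): DENY
  req#14 t=6s (window 2): ALLOW
  req#15 t=7s (window 2): ALLOW
  req#16 t=7s (window 2): DENY
  req#17 t=8s (window 2): DENY

Allowed counts by window: 2 2 2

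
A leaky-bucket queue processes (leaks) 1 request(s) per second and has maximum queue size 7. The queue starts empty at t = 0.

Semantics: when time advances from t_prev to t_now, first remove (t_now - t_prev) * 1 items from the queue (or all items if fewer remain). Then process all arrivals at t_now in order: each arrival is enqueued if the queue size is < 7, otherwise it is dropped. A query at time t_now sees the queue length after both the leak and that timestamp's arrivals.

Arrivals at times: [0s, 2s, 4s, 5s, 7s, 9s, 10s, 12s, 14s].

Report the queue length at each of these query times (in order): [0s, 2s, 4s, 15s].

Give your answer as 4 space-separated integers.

Answer: 1 1 1 0

Derivation:
Queue lengths at query times:
  query t=0s: backlog = 1
  query t=2s: backlog = 1
  query t=4s: backlog = 1
  query t=15s: backlog = 0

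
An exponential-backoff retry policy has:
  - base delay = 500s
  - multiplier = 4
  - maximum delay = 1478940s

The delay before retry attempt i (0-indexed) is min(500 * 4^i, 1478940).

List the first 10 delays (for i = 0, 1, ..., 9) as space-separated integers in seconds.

Computing each delay:
  i=0: min(500*4^0, 1478940) = 500
  i=1: min(500*4^1, 1478940) = 2000
  i=2: min(500*4^2, 1478940) = 8000
  i=3: min(500*4^3, 1478940) = 32000
  i=4: min(500*4^4, 1478940) = 128000
  i=5: min(500*4^5, 1478940) = 512000
  i=6: min(500*4^6, 1478940) = 1478940
  i=7: min(500*4^7, 1478940) = 1478940
  i=8: min(500*4^8, 1478940) = 1478940
  i=9: min(500*4^9, 1478940) = 1478940

Answer: 500 2000 8000 32000 128000 512000 1478940 1478940 1478940 1478940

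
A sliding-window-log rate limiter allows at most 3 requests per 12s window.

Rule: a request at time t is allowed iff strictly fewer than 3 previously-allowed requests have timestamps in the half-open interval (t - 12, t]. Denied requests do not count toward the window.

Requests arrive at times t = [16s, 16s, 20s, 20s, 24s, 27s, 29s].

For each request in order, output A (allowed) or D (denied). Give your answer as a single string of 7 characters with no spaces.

Tracking allowed requests in the window:
  req#1 t=16s: ALLOW
  req#2 t=16s: ALLOW
  req#3 t=20s: ALLOW
  req#4 t=20s: DENY
  req#5 t=24s: DENY
  req#6 t=27s: DENY
  req#7 t=29s: ALLOW

Answer: AAADDDA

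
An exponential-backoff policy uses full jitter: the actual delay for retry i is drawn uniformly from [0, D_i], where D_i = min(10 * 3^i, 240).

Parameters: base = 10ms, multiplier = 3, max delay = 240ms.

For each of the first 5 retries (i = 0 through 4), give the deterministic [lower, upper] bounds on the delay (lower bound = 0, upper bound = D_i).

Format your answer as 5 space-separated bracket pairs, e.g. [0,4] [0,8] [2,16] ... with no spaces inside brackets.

Answer: [0,10] [0,30] [0,90] [0,240] [0,240]

Derivation:
Computing bounds per retry:
  i=0: D_i=min(10*3^0,240)=10, bounds=[0,10]
  i=1: D_i=min(10*3^1,240)=30, bounds=[0,30]
  i=2: D_i=min(10*3^2,240)=90, bounds=[0,90]
  i=3: D_i=min(10*3^3,240)=240, bounds=[0,240]
  i=4: D_i=min(10*3^4,240)=240, bounds=[0,240]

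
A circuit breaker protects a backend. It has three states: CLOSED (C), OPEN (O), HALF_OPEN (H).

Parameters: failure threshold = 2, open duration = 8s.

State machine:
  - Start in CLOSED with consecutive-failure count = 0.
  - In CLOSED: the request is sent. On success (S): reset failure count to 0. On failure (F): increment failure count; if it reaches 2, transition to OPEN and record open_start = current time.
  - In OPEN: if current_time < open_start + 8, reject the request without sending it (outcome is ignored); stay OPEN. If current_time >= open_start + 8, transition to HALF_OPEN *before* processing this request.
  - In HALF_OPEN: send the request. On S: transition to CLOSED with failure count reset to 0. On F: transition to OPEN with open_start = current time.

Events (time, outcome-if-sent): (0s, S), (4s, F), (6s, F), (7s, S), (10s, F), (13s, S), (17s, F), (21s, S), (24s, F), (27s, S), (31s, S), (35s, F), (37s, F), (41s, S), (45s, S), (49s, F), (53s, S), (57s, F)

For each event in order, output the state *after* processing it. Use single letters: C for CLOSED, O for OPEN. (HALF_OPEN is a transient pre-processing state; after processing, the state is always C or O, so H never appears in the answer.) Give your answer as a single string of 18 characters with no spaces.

State after each event:
  event#1 t=0s outcome=S: state=CLOSED
  event#2 t=4s outcome=F: state=CLOSED
  event#3 t=6s outcome=F: state=OPEN
  event#4 t=7s outcome=S: state=OPEN
  event#5 t=10s outcome=F: state=OPEN
  event#6 t=13s outcome=S: state=OPEN
  event#7 t=17s outcome=F: state=OPEN
  event#8 t=21s outcome=S: state=OPEN
  event#9 t=24s outcome=F: state=OPEN
  event#10 t=27s outcome=S: state=CLOSED
  event#11 t=31s outcome=S: state=CLOSED
  event#12 t=35s outcome=F: state=CLOSED
  event#13 t=37s outcome=F: state=OPEN
  event#14 t=41s outcome=S: state=OPEN
  event#15 t=45s outcome=S: state=CLOSED
  event#16 t=49s outcome=F: state=CLOSED
  event#17 t=53s outcome=S: state=CLOSED
  event#18 t=57s outcome=F: state=CLOSED

Answer: CCOOOOOOOCCCOOCCCC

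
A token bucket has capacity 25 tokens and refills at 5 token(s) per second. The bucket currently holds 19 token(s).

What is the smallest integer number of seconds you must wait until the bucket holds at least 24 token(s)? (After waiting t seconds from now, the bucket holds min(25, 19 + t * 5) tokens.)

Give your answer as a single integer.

Need 19 + t * 5 >= 24, so t >= 5/5.
Smallest integer t = ceil(5/5) = 1.

Answer: 1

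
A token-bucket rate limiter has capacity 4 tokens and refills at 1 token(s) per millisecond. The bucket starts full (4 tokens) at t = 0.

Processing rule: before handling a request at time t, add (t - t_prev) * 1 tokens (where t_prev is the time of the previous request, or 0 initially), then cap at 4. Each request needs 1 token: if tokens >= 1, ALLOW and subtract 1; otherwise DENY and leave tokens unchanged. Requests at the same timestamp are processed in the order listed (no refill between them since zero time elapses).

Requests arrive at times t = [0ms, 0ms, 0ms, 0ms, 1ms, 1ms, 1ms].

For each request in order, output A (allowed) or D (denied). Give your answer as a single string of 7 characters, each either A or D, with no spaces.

Answer: AAAAADD

Derivation:
Simulating step by step:
  req#1 t=0ms: ALLOW
  req#2 t=0ms: ALLOW
  req#3 t=0ms: ALLOW
  req#4 t=0ms: ALLOW
  req#5 t=1ms: ALLOW
  req#6 t=1ms: DENY
  req#7 t=1ms: DENY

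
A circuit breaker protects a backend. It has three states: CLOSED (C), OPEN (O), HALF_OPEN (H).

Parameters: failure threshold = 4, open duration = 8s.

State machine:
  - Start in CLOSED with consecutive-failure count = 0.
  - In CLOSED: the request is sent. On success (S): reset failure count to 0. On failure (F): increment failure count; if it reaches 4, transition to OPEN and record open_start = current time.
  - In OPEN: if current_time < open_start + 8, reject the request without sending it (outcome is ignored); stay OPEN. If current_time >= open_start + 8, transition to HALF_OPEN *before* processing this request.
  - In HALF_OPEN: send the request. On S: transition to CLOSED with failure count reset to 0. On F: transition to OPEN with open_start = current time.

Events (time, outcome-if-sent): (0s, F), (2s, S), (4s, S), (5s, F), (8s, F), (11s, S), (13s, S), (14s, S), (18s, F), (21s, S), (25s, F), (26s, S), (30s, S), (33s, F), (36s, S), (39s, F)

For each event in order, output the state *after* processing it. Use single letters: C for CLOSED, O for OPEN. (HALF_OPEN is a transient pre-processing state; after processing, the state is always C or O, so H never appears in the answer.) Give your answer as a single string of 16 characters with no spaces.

State after each event:
  event#1 t=0s outcome=F: state=CLOSED
  event#2 t=2s outcome=S: state=CLOSED
  event#3 t=4s outcome=S: state=CLOSED
  event#4 t=5s outcome=F: state=CLOSED
  event#5 t=8s outcome=F: state=CLOSED
  event#6 t=11s outcome=S: state=CLOSED
  event#7 t=13s outcome=S: state=CLOSED
  event#8 t=14s outcome=S: state=CLOSED
  event#9 t=18s outcome=F: state=CLOSED
  event#10 t=21s outcome=S: state=CLOSED
  event#11 t=25s outcome=F: state=CLOSED
  event#12 t=26s outcome=S: state=CLOSED
  event#13 t=30s outcome=S: state=CLOSED
  event#14 t=33s outcome=F: state=CLOSED
  event#15 t=36s outcome=S: state=CLOSED
  event#16 t=39s outcome=F: state=CLOSED

Answer: CCCCCCCCCCCCCCCC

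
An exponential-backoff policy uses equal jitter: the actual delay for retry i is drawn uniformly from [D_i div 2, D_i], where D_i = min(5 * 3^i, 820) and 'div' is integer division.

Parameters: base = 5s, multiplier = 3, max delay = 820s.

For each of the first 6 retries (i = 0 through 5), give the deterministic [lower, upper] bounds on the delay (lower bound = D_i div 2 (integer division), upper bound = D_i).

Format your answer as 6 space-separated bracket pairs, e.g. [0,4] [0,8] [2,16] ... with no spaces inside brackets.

Answer: [2,5] [7,15] [22,45] [67,135] [202,405] [410,820]

Derivation:
Computing bounds per retry:
  i=0: D_i=min(5*3^0,820)=5, bounds=[2,5]
  i=1: D_i=min(5*3^1,820)=15, bounds=[7,15]
  i=2: D_i=min(5*3^2,820)=45, bounds=[22,45]
  i=3: D_i=min(5*3^3,820)=135, bounds=[67,135]
  i=4: D_i=min(5*3^4,820)=405, bounds=[202,405]
  i=5: D_i=min(5*3^5,820)=820, bounds=[410,820]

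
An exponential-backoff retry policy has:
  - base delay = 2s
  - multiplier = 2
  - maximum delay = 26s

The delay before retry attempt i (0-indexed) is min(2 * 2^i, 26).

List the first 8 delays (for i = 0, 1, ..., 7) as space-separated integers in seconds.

Computing each delay:
  i=0: min(2*2^0, 26) = 2
  i=1: min(2*2^1, 26) = 4
  i=2: min(2*2^2, 26) = 8
  i=3: min(2*2^3, 26) = 16
  i=4: min(2*2^4, 26) = 26
  i=5: min(2*2^5, 26) = 26
  i=6: min(2*2^6, 26) = 26
  i=7: min(2*2^7, 26) = 26

Answer: 2 4 8 16 26 26 26 26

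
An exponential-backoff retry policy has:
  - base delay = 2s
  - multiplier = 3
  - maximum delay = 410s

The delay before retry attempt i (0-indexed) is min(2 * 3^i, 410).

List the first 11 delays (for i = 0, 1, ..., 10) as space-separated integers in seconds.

Answer: 2 6 18 54 162 410 410 410 410 410 410

Derivation:
Computing each delay:
  i=0: min(2*3^0, 410) = 2
  i=1: min(2*3^1, 410) = 6
  i=2: min(2*3^2, 410) = 18
  i=3: min(2*3^3, 410) = 54
  i=4: min(2*3^4, 410) = 162
  i=5: min(2*3^5, 410) = 410
  i=6: min(2*3^6, 410) = 410
  i=7: min(2*3^7, 410) = 410
  i=8: min(2*3^8, 410) = 410
  i=9: min(2*3^9, 410) = 410
  i=10: min(2*3^10, 410) = 410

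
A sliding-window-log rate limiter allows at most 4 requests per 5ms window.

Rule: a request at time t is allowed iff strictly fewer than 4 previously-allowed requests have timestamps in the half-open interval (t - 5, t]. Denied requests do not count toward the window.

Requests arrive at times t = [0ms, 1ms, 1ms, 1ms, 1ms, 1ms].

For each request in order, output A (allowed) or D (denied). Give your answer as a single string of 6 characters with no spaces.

Answer: AAAADD

Derivation:
Tracking allowed requests in the window:
  req#1 t=0ms: ALLOW
  req#2 t=1ms: ALLOW
  req#3 t=1ms: ALLOW
  req#4 t=1ms: ALLOW
  req#5 t=1ms: DENY
  req#6 t=1ms: DENY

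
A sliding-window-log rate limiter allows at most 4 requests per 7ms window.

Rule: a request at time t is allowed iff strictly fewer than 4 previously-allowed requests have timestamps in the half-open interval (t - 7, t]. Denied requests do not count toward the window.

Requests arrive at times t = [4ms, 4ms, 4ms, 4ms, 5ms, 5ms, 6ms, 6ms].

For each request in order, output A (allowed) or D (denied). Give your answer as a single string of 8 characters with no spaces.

Answer: AAAADDDD

Derivation:
Tracking allowed requests in the window:
  req#1 t=4ms: ALLOW
  req#2 t=4ms: ALLOW
  req#3 t=4ms: ALLOW
  req#4 t=4ms: ALLOW
  req#5 t=5ms: DENY
  req#6 t=5ms: DENY
  req#7 t=6ms: DENY
  req#8 t=6ms: DENY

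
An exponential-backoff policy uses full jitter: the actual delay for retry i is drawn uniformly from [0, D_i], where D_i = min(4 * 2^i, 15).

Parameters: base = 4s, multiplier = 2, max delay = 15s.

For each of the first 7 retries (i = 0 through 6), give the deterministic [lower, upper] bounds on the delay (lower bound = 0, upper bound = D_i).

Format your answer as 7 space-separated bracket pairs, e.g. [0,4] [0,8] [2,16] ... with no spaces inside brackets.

Answer: [0,4] [0,8] [0,15] [0,15] [0,15] [0,15] [0,15]

Derivation:
Computing bounds per retry:
  i=0: D_i=min(4*2^0,15)=4, bounds=[0,4]
  i=1: D_i=min(4*2^1,15)=8, bounds=[0,8]
  i=2: D_i=min(4*2^2,15)=15, bounds=[0,15]
  i=3: D_i=min(4*2^3,15)=15, bounds=[0,15]
  i=4: D_i=min(4*2^4,15)=15, bounds=[0,15]
  i=5: D_i=min(4*2^5,15)=15, bounds=[0,15]
  i=6: D_i=min(4*2^6,15)=15, bounds=[0,15]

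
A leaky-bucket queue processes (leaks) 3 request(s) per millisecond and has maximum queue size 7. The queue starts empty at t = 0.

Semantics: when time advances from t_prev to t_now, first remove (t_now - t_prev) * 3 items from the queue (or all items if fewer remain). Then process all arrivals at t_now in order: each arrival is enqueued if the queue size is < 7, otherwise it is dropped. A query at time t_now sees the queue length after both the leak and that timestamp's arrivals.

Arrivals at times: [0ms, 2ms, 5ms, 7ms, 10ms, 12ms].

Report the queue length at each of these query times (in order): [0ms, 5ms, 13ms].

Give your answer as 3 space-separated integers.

Queue lengths at query times:
  query t=0ms: backlog = 1
  query t=5ms: backlog = 1
  query t=13ms: backlog = 0

Answer: 1 1 0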